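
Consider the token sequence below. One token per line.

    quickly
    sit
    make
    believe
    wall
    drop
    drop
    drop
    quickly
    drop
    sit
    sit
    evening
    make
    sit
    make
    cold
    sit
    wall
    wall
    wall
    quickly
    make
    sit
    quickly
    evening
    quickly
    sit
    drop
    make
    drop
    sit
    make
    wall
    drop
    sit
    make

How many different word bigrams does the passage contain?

26

37 tokens → 36 bigram windows in total.
Repeated bigrams (each contributes count−1 duplicates):
  sit make: 4
  drop sit: 3
  drop drop: 2
  make sit: 2
  quickly sit: 2
  wall drop: 2
  wall wall: 2
10 duplicate windows → 36 − 10 = 26 distinct.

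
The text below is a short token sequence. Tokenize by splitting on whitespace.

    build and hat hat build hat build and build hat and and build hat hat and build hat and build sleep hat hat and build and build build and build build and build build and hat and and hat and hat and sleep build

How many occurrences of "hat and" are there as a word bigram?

7

Scanning the 43 overlapping bigram windows for "hat and":
  position 10–11: hat and
  position 15–16: hat and
  position 18–19: hat and
  position 23–24: hat and
  position 36–37: hat and
  position 39–40: hat and
  position 41–42: hat and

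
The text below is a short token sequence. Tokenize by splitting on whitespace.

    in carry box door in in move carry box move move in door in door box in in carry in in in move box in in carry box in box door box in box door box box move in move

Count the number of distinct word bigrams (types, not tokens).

17

40 tokens → 39 bigram windows in total.
Repeated bigrams (each contributes count−1 duplicates):
  in in: 5
  box in: 4
  box door: 3
  carry box: 3
  door box: 3
  in carry: 3
  in move: 3
  box move: 2
  … (4 more repeated)
22 duplicate windows → 39 − 22 = 17 distinct.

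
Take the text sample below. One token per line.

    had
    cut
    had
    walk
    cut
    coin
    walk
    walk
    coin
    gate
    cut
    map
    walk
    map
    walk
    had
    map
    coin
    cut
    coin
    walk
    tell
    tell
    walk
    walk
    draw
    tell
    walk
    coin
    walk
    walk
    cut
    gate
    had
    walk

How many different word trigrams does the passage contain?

31

35 tokens → 33 trigram windows in total.
Repeated trigrams (each contributes count−1 duplicates):
  coin walk walk: 2
  cut coin walk: 2
2 duplicate windows → 33 − 2 = 31 distinct.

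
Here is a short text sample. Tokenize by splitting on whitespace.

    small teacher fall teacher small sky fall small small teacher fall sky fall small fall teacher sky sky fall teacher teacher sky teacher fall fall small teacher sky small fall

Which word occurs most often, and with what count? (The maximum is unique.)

Unigram frequencies (highest first):
  fall: 9
  teacher: 8
  small: 7
  sky: 6

"fall", 9 times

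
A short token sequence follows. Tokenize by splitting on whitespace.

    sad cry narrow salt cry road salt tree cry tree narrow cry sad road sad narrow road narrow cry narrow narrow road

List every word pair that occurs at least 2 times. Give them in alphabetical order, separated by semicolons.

Bigram counts meeting the condition (at least 2 times):
  cry narrow: 2
  narrow cry: 2
  narrow road: 2

cry narrow; narrow cry; narrow road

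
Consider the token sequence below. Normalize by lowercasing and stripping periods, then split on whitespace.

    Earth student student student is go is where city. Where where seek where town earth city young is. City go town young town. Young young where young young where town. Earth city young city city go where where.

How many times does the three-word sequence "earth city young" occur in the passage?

Scanning the 36 overlapping trigram windows for "earth city young":
  position 15–17: earth city young
  position 31–33: earth city young

2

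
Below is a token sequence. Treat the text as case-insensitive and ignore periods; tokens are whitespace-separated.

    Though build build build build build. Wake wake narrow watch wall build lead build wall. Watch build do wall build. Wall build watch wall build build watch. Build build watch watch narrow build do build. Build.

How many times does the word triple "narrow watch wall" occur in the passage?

1

Scanning the 34 overlapping trigram windows for "narrow watch wall":
  position 9–11: narrow watch wall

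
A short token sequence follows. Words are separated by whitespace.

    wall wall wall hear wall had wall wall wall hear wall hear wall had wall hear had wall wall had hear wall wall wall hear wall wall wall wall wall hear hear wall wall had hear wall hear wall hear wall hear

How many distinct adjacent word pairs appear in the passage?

8

42 tokens → 41 bigram windows in total.
Repeated bigrams (each contributes count−1 duplicates):
  wall wall: 12
  hear wall: 9
  wall hear: 9
  wall had: 4
  had wall: 3
  had hear: 2
33 duplicate windows → 41 − 33 = 8 distinct.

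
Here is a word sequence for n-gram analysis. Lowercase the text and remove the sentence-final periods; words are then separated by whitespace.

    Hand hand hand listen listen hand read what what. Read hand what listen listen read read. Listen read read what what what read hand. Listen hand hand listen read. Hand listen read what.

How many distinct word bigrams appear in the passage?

33 tokens → 32 bigram windows in total.
Repeated bigrams (each contributes count−1 duplicates):
  hand listen: 4
  listen read: 4
  hand hand: 3
  read hand: 3
  read what: 3
  what what: 3
  listen hand: 2
  listen listen: 2
  … (2 more repeated)
18 duplicate windows → 32 − 18 = 14 distinct.

14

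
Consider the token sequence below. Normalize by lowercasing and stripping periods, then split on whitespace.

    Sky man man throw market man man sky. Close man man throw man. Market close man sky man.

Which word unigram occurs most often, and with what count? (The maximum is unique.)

"man", 9 times

Unigram frequencies (highest first):
  man: 9
  sky: 3
  throw: 2
  market: 2
  close: 2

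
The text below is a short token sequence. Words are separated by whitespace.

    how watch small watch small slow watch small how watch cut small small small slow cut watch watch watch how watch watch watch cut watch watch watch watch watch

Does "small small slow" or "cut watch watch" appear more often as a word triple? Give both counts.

"cut watch watch" (2 vs 1)

"small small slow": 1 occurrence
"cut watch watch": 2 occurrences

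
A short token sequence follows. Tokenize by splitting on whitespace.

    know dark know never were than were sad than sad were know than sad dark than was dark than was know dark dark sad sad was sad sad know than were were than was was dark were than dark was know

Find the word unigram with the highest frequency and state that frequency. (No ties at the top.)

"than", 8 times

Unigram frequencies (highest first):
  than: 8
  dark: 7
  sad: 7
  know: 6
  were: 6
  was: 6
  … (1 more, each ≤ 1)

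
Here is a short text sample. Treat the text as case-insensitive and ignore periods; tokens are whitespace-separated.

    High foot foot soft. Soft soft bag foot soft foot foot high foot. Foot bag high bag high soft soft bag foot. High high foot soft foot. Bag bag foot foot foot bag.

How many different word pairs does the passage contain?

33 tokens → 32 bigram windows in total.
Repeated bigrams (each contributes count−1 duplicates):
  foot foot: 5
  bag foot: 3
  foot bag: 3
  foot soft: 3
  high foot: 3
  soft soft: 3
  bag high: 2
  foot high: 2
  … (2 more repeated)
18 duplicate windows → 32 − 18 = 14 distinct.

14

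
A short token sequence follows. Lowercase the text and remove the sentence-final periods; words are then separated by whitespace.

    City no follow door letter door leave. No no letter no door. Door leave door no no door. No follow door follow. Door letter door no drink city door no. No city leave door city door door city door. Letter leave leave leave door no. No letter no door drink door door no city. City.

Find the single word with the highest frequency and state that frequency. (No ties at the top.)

Unigram frequencies (highest first):
  door: 18
  no: 14
  city: 7
  leave: 6
  letter: 5
  follow: 3
  … (1 more, each ≤ 2)

"door", 18 times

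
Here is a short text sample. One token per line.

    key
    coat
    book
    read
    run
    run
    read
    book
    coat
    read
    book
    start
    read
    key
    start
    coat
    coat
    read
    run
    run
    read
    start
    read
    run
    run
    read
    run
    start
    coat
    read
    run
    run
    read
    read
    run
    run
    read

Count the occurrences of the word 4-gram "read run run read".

Scanning the 34 overlapping 4-gram windows for "read run run read":
  position 4–7: read run run read
  position 18–21: read run run read
  position 23–26: read run run read
  position 30–33: read run run read
  position 34–37: read run run read

5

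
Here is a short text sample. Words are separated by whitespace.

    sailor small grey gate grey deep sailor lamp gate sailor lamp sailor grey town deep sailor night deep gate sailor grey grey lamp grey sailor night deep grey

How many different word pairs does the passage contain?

28 tokens → 27 bigram windows in total.
Repeated bigrams (each contributes count−1 duplicates):
  deep sailor: 2
  gate sailor: 2
  night deep: 2
  sailor grey: 2
  sailor lamp: 2
  sailor night: 2
6 duplicate windows → 27 − 6 = 21 distinct.

21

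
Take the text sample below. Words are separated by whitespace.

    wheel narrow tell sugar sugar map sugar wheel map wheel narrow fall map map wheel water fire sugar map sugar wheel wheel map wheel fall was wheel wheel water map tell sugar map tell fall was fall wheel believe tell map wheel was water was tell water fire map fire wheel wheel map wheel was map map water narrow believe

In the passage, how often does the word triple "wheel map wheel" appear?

Scanning the 58 overlapping trigram windows for "wheel map wheel":
  position 8–10: wheel map wheel
  position 22–24: wheel map wheel
  position 52–54: wheel map wheel

3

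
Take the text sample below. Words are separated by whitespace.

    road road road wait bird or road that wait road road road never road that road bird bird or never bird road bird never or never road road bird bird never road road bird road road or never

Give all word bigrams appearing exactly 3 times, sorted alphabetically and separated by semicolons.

never road; or never

Bigram counts meeting the condition (exactly 3 times):
  never road: 3
  or never: 3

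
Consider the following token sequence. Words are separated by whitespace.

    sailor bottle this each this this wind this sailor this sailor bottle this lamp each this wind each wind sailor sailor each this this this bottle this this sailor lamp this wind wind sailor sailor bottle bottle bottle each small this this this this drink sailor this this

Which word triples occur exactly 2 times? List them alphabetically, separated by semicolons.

each this this; sailor bottle this; wind sailor sailor

Trigram counts meeting the condition (exactly 2 times):
  each this this: 2
  sailor bottle this: 2
  wind sailor sailor: 2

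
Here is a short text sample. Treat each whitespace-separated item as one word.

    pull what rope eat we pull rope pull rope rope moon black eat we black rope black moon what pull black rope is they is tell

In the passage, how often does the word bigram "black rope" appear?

Scanning the 25 overlapping bigram windows for "black rope":
  position 15–16: black rope
  position 21–22: black rope

2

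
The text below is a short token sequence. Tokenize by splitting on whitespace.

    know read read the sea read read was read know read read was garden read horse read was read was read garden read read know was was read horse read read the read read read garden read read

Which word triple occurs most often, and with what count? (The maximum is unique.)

Trigram frequencies (highest first):
  read was read: 3
  know read read: 2
  read read the: 2
  read read was: 2
  read horse read: 2
  read garden read: 2
  … (22 more, each ≤ 2)

"read was read", 3 times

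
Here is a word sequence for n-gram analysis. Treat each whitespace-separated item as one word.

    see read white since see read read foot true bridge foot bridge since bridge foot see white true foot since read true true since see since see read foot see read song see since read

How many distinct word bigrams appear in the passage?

35 tokens → 34 bigram windows in total.
Repeated bigrams (each contributes count−1 duplicates):
  see read: 4
  since see: 3
  bridge foot: 2
  foot see: 2
  read foot: 2
  see since: 2
  since read: 2
10 duplicate windows → 34 − 10 = 24 distinct.

24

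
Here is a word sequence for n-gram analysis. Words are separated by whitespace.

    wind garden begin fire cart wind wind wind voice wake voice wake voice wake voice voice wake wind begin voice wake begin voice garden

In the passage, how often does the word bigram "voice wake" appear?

Scanning the 23 overlapping bigram windows for "voice wake":
  position 9–10: voice wake
  position 11–12: voice wake
  position 13–14: voice wake
  position 16–17: voice wake
  position 20–21: voice wake

5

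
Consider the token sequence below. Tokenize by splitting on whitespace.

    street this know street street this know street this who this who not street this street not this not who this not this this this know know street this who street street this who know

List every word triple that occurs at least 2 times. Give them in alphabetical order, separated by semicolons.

Trigram counts meeting the condition (at least 2 times):
  know street this: 2
  street street this: 2
  street this know: 2
  street this who: 3
  this know street: 2

know street this; street street this; street this know; street this who; this know street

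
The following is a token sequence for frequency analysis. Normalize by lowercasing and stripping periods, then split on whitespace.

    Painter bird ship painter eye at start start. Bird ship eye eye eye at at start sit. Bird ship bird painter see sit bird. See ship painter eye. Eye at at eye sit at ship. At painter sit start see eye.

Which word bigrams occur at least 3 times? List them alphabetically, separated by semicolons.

Bigram counts meeting the condition (at least 3 times):
  bird ship: 3
  eye at: 3
  eye eye: 3

bird ship; eye at; eye eye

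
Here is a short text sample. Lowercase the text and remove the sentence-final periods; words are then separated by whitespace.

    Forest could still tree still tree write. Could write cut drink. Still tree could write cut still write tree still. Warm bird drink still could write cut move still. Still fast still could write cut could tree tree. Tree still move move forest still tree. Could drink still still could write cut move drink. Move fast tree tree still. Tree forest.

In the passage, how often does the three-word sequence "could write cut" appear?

Scanning the 59 overlapping trigram windows for "could write cut":
  position 8–10: could write cut
  position 14–16: could write cut
  position 25–27: could write cut
  position 33–35: could write cut
  position 50–52: could write cut

5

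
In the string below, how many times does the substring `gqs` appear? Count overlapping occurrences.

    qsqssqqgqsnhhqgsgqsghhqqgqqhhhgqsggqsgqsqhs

Sliding a length-3 window over the 43 characters (41 positions):
  position 8–10: gqs
  position 17–19: gqs
  position 31–33: gqs
  position 35–37: gqs
  position 38–40: gqs

5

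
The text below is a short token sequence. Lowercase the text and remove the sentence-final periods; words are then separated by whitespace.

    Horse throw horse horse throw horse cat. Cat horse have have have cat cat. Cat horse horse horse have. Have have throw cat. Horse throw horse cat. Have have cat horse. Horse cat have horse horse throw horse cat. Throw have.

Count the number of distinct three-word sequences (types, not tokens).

27

41 tokens → 39 trigram windows in total.
Repeated trigrams (each contributes count−1 duplicates):
  horse throw horse: 4
  throw horse cat: 3
  cat cat horse: 2
  cat horse horse: 2
  have have cat: 2
  have have have: 2
  horse cat have: 2
  horse have have: 2
  … (1 more repeated)
12 duplicate windows → 39 − 12 = 27 distinct.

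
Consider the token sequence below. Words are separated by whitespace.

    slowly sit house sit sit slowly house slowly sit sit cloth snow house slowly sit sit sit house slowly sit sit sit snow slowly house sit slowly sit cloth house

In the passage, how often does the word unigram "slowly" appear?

Scanning the 30 tokens for "slowly":
  position 1: slowly
  position 6: slowly
  position 8: slowly
  position 14: slowly
  position 19: slowly
  position 24: slowly
  position 27: slowly

7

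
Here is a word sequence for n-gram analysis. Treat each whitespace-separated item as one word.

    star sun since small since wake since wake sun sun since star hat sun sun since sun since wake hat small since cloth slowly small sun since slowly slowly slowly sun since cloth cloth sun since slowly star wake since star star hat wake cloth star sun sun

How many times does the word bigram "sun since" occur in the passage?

7

Scanning the 47 overlapping bigram windows for "sun since":
  position 2–3: sun since
  position 10–11: sun since
  position 15–16: sun since
  position 17–18: sun since
  position 26–27: sun since
  position 31–32: sun since
  position 35–36: sun since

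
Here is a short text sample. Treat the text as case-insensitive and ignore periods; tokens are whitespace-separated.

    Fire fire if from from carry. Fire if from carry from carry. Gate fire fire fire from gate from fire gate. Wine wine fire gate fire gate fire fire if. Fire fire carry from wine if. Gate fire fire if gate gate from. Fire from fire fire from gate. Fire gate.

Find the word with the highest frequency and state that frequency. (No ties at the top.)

"fire", 19 times

Unigram frequencies (highest first):
  fire: 19
  from: 10
  gate: 10
  if: 5
  carry: 4
  wine: 3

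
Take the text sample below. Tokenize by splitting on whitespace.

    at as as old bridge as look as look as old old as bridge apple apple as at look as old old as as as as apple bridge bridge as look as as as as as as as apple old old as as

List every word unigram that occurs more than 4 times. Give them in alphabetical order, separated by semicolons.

Unigram counts meeting the condition (more than 4 times):
  as: 22
  old: 7

as; old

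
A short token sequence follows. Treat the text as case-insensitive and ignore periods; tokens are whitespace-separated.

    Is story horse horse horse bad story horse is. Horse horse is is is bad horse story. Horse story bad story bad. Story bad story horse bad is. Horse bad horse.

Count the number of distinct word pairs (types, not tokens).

13

31 tokens → 30 bigram windows in total.
Repeated bigrams (each contributes count−1 duplicates):
  bad story: 4
  story horse: 4
  horse bad: 3
  horse horse: 3
  story bad: 3
  bad horse: 2
  horse is: 2
  horse story: 2
  … (2 more repeated)
17 duplicate windows → 30 − 17 = 13 distinct.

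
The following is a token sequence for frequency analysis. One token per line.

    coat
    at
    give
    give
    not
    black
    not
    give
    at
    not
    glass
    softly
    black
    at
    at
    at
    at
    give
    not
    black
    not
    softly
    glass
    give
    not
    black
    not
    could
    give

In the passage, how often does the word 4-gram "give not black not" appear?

Scanning the 26 overlapping 4-gram windows for "give not black not":
  position 4–7: give not black not
  position 18–21: give not black not
  position 24–27: give not black not

3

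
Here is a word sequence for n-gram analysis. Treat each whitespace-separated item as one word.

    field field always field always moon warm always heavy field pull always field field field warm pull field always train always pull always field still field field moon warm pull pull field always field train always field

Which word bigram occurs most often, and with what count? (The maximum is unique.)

"always field", 5 times

Bigram frequencies (highest first):
  always field: 5
  field field: 4
  field always: 4
  moon warm: 2
  pull always: 2
  warm pull: 2
  … (15 more, each ≤ 2)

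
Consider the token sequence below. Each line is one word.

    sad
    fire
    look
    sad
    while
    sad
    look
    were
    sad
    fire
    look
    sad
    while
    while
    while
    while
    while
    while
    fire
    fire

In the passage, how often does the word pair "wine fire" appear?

Scanning the 19 overlapping bigram windows for "wine fire":
  (none found)

0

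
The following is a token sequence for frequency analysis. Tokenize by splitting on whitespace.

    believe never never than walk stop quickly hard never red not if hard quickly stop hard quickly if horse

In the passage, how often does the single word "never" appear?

3

Scanning the 19 tokens for "never":
  position 2: never
  position 3: never
  position 9: never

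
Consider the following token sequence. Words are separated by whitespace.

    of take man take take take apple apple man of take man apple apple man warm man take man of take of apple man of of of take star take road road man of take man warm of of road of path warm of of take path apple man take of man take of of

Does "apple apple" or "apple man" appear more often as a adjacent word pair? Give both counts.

"apple apple": 2 occurrences
"apple man": 4 occurrences

"apple man" (4 vs 2)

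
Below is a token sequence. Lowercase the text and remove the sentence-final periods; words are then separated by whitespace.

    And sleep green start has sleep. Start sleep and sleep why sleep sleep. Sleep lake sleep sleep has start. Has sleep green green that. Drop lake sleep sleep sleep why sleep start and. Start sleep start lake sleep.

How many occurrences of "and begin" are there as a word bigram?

Scanning the 37 overlapping bigram windows for "and begin":
  (none found)

0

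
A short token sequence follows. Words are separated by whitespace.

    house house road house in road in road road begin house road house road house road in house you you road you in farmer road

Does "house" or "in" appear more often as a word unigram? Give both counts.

"house" (7 vs 4)

"house": 7 occurrences
"in": 4 occurrences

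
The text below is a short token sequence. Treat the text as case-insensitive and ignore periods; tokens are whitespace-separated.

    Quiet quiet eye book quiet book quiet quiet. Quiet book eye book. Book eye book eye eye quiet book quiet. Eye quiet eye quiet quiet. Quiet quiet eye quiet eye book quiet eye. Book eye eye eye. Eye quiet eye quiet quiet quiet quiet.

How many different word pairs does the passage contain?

44 tokens → 43 bigram windows in total.
Repeated bigrams (each contributes count−1 duplicates):
  quiet quiet: 9
  quiet eye: 7
  eye quiet: 6
  eye book: 5
  book eye: 4
  book quiet: 4
  eye eye: 4
  quiet book: 3
34 duplicate windows → 43 − 34 = 9 distinct.

9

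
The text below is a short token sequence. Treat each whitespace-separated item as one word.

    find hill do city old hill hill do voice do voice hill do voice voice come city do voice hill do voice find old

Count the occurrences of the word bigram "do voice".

5

Scanning the 23 overlapping bigram windows for "do voice":
  position 8–9: do voice
  position 10–11: do voice
  position 13–14: do voice
  position 18–19: do voice
  position 21–22: do voice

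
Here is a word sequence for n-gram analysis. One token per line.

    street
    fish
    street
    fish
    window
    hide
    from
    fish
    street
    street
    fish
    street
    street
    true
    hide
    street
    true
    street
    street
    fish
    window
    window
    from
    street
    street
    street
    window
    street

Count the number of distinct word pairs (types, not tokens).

28 tokens → 27 bigram windows in total.
Repeated bigrams (each contributes count−1 duplicates):
  street street: 5
  street fish: 4
  fish street: 3
  fish window: 2
  street true: 2
11 duplicate windows → 27 − 11 = 16 distinct.

16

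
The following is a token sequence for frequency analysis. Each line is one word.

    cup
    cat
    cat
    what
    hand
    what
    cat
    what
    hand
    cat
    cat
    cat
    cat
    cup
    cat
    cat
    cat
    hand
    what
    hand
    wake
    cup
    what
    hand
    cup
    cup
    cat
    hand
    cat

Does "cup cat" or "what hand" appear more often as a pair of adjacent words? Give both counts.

"cup cat": 3 occurrences
"what hand": 4 occurrences

"what hand" (4 vs 3)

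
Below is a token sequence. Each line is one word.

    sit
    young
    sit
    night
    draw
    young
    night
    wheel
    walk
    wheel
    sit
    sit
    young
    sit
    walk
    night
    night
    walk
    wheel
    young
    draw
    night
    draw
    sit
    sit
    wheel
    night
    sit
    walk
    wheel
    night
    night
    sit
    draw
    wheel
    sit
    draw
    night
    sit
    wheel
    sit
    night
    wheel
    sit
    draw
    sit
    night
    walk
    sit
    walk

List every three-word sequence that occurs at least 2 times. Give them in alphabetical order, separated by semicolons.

sit young sit; wheel sit draw

Trigram counts meeting the condition (at least 2 times):
  sit young sit: 2
  wheel sit draw: 2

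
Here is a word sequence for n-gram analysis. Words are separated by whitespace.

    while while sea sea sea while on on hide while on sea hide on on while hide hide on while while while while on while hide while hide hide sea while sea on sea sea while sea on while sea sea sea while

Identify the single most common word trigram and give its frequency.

"sea sea while", 3 times

Trigram frequencies (highest first):
  sea sea while: 3
  while sea sea: 2
  sea sea sea: 2
  on while hide: 2
  while hide hide: 2
  while while while: 2
  … (26 more, each ≤ 2)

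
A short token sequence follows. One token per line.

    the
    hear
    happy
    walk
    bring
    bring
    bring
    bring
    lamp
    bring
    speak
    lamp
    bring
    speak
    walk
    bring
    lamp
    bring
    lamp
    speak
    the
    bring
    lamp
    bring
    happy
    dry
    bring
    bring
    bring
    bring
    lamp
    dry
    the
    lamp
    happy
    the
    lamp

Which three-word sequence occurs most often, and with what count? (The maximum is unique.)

"bring bring bring", 4 times

Trigram frequencies (highest first):
  bring bring bring: 4
  bring lamp bring: 3
  bring bring lamp: 2
  lamp bring speak: 2
  the hear happy: 1
  hear happy walk: 1
  … (22 more, each ≤ 1)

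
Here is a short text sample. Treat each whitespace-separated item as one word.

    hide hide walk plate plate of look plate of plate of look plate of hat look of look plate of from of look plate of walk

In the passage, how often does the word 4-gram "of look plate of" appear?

Scanning the 23 overlapping 4-gram windows for "of look plate of":
  position 6–9: of look plate of
  position 11–14: of look plate of
  position 17–20: of look plate of
  position 22–25: of look plate of

4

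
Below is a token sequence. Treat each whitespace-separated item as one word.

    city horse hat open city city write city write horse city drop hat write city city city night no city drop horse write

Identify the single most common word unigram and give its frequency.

Unigram frequencies (highest first):
  city: 9
  write: 4
  horse: 3
  hat: 2
  drop: 2
  open: 1
  … (2 more, each ≤ 1)

"city", 9 times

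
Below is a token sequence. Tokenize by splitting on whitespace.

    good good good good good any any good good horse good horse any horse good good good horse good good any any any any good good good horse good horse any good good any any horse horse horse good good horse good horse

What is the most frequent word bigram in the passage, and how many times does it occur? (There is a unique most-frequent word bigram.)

Bigram frequencies (highest first):
  good good: 12
  good horse: 7
  horse good: 6
  any any: 5
  good any: 3
  any good: 3
  … (3 more, each ≤ 2)

"good good", 12 times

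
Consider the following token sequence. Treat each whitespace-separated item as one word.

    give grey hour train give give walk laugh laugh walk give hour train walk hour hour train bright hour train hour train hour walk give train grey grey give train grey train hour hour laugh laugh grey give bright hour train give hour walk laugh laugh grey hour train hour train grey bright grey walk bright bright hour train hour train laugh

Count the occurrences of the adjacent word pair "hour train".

10

Scanning the 61 overlapping bigram windows for "hour train":
  position 3–4: hour train
  position 12–13: hour train
  position 16–17: hour train
  position 19–20: hour train
  position 21–22: hour train
  position 40–41: hour train
  position 48–49: hour train
  position 50–51: hour train
  position 58–59: hour train
  position 60–61: hour train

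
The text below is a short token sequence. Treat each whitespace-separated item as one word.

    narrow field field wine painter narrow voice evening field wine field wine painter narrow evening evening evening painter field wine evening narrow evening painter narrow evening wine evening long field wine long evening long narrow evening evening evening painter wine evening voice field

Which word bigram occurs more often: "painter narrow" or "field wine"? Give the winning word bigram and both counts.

"field wine" (5 vs 3)

"painter narrow": 3 occurrences
"field wine": 5 occurrences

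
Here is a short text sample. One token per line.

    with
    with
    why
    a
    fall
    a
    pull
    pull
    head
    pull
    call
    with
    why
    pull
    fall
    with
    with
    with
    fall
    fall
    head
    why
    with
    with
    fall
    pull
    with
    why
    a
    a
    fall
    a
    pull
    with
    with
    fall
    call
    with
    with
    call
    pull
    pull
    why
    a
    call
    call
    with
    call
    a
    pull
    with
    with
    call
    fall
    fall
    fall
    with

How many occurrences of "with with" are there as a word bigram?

7

Scanning the 56 overlapping bigram windows for "with with":
  position 1–2: with with
  position 16–17: with with
  position 17–18: with with
  position 23–24: with with
  position 34–35: with with
  position 38–39: with with
  position 51–52: with with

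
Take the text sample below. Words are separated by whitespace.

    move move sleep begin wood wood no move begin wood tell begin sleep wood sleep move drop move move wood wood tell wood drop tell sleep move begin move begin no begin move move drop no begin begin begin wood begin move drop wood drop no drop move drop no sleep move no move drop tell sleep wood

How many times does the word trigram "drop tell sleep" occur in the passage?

2

Scanning the 56 overlapping trigram windows for "drop tell sleep":
  position 24–26: drop tell sleep
  position 55–57: drop tell sleep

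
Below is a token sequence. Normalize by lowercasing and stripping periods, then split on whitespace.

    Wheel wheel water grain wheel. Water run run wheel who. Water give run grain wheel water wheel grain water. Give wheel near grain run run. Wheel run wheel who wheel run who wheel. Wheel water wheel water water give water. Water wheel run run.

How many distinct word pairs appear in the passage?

24

44 tokens → 43 bigram windows in total.
Repeated bigrams (each contributes count−1 duplicates):
  wheel water: 5
  run run: 3
  run wheel: 3
  water give: 3
  water wheel: 3
  wheel run: 3
  grain wheel: 2
  water water: 2
  … (3 more repeated)
19 duplicate windows → 43 − 19 = 24 distinct.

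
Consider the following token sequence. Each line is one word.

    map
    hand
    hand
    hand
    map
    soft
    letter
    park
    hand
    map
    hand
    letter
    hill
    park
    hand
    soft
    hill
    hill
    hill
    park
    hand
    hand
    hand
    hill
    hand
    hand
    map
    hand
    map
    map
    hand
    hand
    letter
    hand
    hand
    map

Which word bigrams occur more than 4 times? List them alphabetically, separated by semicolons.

hand hand; hand map

Bigram counts meeting the condition (more than 4 times):
  hand hand: 7
  hand map: 5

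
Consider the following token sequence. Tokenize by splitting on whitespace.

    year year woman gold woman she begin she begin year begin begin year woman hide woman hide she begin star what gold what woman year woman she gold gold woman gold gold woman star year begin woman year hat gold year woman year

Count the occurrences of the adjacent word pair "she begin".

Scanning the 42 overlapping bigram windows for "she begin":
  position 6–7: she begin
  position 8–9: she begin
  position 18–19: she begin

3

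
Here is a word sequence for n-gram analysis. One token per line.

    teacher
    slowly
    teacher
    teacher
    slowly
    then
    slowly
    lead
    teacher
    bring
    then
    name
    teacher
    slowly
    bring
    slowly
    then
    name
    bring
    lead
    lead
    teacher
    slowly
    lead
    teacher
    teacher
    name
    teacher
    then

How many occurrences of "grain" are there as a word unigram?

Scanning the 29 tokens for "grain":
  (none found)

0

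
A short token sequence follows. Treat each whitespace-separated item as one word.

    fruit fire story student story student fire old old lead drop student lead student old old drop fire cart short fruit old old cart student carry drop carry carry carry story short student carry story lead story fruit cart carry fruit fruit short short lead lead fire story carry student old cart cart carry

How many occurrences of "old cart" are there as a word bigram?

2

Scanning the 53 overlapping bigram windows for "old cart":
  position 23–24: old cart
  position 51–52: old cart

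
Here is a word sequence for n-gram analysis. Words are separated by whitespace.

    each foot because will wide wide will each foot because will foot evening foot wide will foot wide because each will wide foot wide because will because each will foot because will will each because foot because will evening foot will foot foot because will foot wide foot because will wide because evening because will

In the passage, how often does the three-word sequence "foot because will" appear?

6

Scanning the 53 overlapping trigram windows for "foot because will":
  position 2–4: foot because will
  position 9–11: foot because will
  position 30–32: foot because will
  position 36–38: foot because will
  position 43–45: foot because will
  position 48–50: foot because will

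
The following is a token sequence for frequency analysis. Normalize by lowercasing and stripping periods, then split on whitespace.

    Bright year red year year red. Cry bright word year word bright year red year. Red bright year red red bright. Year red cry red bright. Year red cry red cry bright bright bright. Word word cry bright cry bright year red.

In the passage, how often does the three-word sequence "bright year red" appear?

Scanning the 40 overlapping trigram windows for "bright year red":
  position 1–3: bright year red
  position 12–14: bright year red
  position 17–19: bright year red
  position 21–23: bright year red
  position 26–28: bright year red
  position 40–42: bright year red

6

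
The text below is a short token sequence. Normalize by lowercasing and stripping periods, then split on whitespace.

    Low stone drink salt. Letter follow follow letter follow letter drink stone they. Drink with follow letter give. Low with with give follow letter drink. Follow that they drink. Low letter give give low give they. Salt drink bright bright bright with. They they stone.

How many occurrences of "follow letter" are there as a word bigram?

Scanning the 44 overlapping bigram windows for "follow letter":
  position 7–8: follow letter
  position 9–10: follow letter
  position 16–17: follow letter
  position 23–24: follow letter

4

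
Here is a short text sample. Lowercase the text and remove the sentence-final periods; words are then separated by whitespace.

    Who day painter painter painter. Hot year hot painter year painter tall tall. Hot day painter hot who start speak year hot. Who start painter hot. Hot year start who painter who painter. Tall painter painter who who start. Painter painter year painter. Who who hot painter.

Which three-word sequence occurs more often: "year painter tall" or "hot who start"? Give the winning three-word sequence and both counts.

"hot who start" (2 vs 1)

"year painter tall": 1 occurrence
"hot who start": 2 occurrences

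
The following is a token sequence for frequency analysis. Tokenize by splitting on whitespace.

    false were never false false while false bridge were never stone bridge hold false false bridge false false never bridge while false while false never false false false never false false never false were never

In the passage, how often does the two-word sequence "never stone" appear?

Scanning the 34 overlapping bigram windows for "never stone":
  position 10–11: never stone

1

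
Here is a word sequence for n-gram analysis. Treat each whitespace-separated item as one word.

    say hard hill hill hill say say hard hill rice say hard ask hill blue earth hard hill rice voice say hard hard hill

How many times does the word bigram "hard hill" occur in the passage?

Scanning the 23 overlapping bigram windows for "hard hill":
  position 2–3: hard hill
  position 8–9: hard hill
  position 17–18: hard hill
  position 23–24: hard hill

4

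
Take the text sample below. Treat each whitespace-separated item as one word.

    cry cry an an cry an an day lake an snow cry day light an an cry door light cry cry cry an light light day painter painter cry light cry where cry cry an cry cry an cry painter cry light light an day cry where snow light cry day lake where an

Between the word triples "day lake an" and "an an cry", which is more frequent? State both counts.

"an an cry" (2 vs 1)

"day lake an": 1 occurrence
"an an cry": 2 occurrences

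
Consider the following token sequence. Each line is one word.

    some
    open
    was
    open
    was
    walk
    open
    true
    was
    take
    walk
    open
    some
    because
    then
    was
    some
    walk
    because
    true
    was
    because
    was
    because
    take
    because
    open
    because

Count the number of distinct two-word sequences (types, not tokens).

28 tokens → 27 bigram windows in total.
Repeated bigrams (each contributes count−1 duplicates):
  open was: 2
  true was: 2
  walk open: 2
  was because: 2
4 duplicate windows → 27 − 4 = 23 distinct.

23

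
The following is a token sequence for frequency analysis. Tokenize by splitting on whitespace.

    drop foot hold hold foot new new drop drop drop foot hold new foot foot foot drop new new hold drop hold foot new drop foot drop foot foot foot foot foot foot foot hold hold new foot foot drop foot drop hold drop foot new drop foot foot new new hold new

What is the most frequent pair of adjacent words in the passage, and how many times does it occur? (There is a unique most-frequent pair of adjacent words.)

Bigram frequencies (highest first):
  foot foot: 10
  drop foot: 7
  foot new: 4
  foot drop: 4
  foot hold: 3
  new new: 3
  … (10 more, each ≤ 3)

"foot foot", 10 times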